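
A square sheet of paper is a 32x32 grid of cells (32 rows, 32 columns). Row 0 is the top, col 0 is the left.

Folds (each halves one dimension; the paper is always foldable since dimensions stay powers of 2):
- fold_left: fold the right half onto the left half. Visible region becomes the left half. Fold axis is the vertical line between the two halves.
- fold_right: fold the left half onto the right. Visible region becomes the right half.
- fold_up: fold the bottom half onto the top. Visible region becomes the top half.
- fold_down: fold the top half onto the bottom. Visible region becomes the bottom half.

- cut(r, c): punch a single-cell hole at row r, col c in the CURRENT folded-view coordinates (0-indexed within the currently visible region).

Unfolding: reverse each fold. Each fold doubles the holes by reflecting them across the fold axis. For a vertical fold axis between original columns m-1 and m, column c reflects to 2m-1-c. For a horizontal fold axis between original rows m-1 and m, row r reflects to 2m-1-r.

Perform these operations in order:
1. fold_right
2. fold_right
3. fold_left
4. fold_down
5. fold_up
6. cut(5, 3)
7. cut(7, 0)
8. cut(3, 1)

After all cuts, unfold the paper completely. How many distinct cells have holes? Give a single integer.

Op 1 fold_right: fold axis v@16; visible region now rows[0,32) x cols[16,32) = 32x16
Op 2 fold_right: fold axis v@24; visible region now rows[0,32) x cols[24,32) = 32x8
Op 3 fold_left: fold axis v@28; visible region now rows[0,32) x cols[24,28) = 32x4
Op 4 fold_down: fold axis h@16; visible region now rows[16,32) x cols[24,28) = 16x4
Op 5 fold_up: fold axis h@24; visible region now rows[16,24) x cols[24,28) = 8x4
Op 6 cut(5, 3): punch at orig (21,27); cuts so far [(21, 27)]; region rows[16,24) x cols[24,28) = 8x4
Op 7 cut(7, 0): punch at orig (23,24); cuts so far [(21, 27), (23, 24)]; region rows[16,24) x cols[24,28) = 8x4
Op 8 cut(3, 1): punch at orig (19,25); cuts so far [(19, 25), (21, 27), (23, 24)]; region rows[16,24) x cols[24,28) = 8x4
Unfold 1 (reflect across h@24): 6 holes -> [(19, 25), (21, 27), (23, 24), (24, 24), (26, 27), (28, 25)]
Unfold 2 (reflect across h@16): 12 holes -> [(3, 25), (5, 27), (7, 24), (8, 24), (10, 27), (12, 25), (19, 25), (21, 27), (23, 24), (24, 24), (26, 27), (28, 25)]
Unfold 3 (reflect across v@28): 24 holes -> [(3, 25), (3, 30), (5, 27), (5, 28), (7, 24), (7, 31), (8, 24), (8, 31), (10, 27), (10, 28), (12, 25), (12, 30), (19, 25), (19, 30), (21, 27), (21, 28), (23, 24), (23, 31), (24, 24), (24, 31), (26, 27), (26, 28), (28, 25), (28, 30)]
Unfold 4 (reflect across v@24): 48 holes -> [(3, 17), (3, 22), (3, 25), (3, 30), (5, 19), (5, 20), (5, 27), (5, 28), (7, 16), (7, 23), (7, 24), (7, 31), (8, 16), (8, 23), (8, 24), (8, 31), (10, 19), (10, 20), (10, 27), (10, 28), (12, 17), (12, 22), (12, 25), (12, 30), (19, 17), (19, 22), (19, 25), (19, 30), (21, 19), (21, 20), (21, 27), (21, 28), (23, 16), (23, 23), (23, 24), (23, 31), (24, 16), (24, 23), (24, 24), (24, 31), (26, 19), (26, 20), (26, 27), (26, 28), (28, 17), (28, 22), (28, 25), (28, 30)]
Unfold 5 (reflect across v@16): 96 holes -> [(3, 1), (3, 6), (3, 9), (3, 14), (3, 17), (3, 22), (3, 25), (3, 30), (5, 3), (5, 4), (5, 11), (5, 12), (5, 19), (5, 20), (5, 27), (5, 28), (7, 0), (7, 7), (7, 8), (7, 15), (7, 16), (7, 23), (7, 24), (7, 31), (8, 0), (8, 7), (8, 8), (8, 15), (8, 16), (8, 23), (8, 24), (8, 31), (10, 3), (10, 4), (10, 11), (10, 12), (10, 19), (10, 20), (10, 27), (10, 28), (12, 1), (12, 6), (12, 9), (12, 14), (12, 17), (12, 22), (12, 25), (12, 30), (19, 1), (19, 6), (19, 9), (19, 14), (19, 17), (19, 22), (19, 25), (19, 30), (21, 3), (21, 4), (21, 11), (21, 12), (21, 19), (21, 20), (21, 27), (21, 28), (23, 0), (23, 7), (23, 8), (23, 15), (23, 16), (23, 23), (23, 24), (23, 31), (24, 0), (24, 7), (24, 8), (24, 15), (24, 16), (24, 23), (24, 24), (24, 31), (26, 3), (26, 4), (26, 11), (26, 12), (26, 19), (26, 20), (26, 27), (26, 28), (28, 1), (28, 6), (28, 9), (28, 14), (28, 17), (28, 22), (28, 25), (28, 30)]

Answer: 96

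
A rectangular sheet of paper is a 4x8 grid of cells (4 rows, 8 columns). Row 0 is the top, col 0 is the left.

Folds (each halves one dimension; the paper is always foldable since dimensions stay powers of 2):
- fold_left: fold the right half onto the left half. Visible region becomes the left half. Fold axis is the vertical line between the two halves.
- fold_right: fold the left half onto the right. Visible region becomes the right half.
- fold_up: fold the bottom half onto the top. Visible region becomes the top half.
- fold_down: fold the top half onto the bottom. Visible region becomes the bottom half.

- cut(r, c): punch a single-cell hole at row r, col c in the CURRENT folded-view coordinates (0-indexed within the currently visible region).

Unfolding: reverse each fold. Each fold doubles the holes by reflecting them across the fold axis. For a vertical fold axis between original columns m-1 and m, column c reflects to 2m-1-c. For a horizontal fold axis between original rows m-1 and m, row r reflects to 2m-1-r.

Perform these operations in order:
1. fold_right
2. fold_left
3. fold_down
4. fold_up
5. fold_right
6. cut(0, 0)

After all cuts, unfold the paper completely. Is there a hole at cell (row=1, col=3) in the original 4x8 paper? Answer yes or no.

Answer: yes

Derivation:
Op 1 fold_right: fold axis v@4; visible region now rows[0,4) x cols[4,8) = 4x4
Op 2 fold_left: fold axis v@6; visible region now rows[0,4) x cols[4,6) = 4x2
Op 3 fold_down: fold axis h@2; visible region now rows[2,4) x cols[4,6) = 2x2
Op 4 fold_up: fold axis h@3; visible region now rows[2,3) x cols[4,6) = 1x2
Op 5 fold_right: fold axis v@5; visible region now rows[2,3) x cols[5,6) = 1x1
Op 6 cut(0, 0): punch at orig (2,5); cuts so far [(2, 5)]; region rows[2,3) x cols[5,6) = 1x1
Unfold 1 (reflect across v@5): 2 holes -> [(2, 4), (2, 5)]
Unfold 2 (reflect across h@3): 4 holes -> [(2, 4), (2, 5), (3, 4), (3, 5)]
Unfold 3 (reflect across h@2): 8 holes -> [(0, 4), (0, 5), (1, 4), (1, 5), (2, 4), (2, 5), (3, 4), (3, 5)]
Unfold 4 (reflect across v@6): 16 holes -> [(0, 4), (0, 5), (0, 6), (0, 7), (1, 4), (1, 5), (1, 6), (1, 7), (2, 4), (2, 5), (2, 6), (2, 7), (3, 4), (3, 5), (3, 6), (3, 7)]
Unfold 5 (reflect across v@4): 32 holes -> [(0, 0), (0, 1), (0, 2), (0, 3), (0, 4), (0, 5), (0, 6), (0, 7), (1, 0), (1, 1), (1, 2), (1, 3), (1, 4), (1, 5), (1, 6), (1, 7), (2, 0), (2, 1), (2, 2), (2, 3), (2, 4), (2, 5), (2, 6), (2, 7), (3, 0), (3, 1), (3, 2), (3, 3), (3, 4), (3, 5), (3, 6), (3, 7)]
Holes: [(0, 0), (0, 1), (0, 2), (0, 3), (0, 4), (0, 5), (0, 6), (0, 7), (1, 0), (1, 1), (1, 2), (1, 3), (1, 4), (1, 5), (1, 6), (1, 7), (2, 0), (2, 1), (2, 2), (2, 3), (2, 4), (2, 5), (2, 6), (2, 7), (3, 0), (3, 1), (3, 2), (3, 3), (3, 4), (3, 5), (3, 6), (3, 7)]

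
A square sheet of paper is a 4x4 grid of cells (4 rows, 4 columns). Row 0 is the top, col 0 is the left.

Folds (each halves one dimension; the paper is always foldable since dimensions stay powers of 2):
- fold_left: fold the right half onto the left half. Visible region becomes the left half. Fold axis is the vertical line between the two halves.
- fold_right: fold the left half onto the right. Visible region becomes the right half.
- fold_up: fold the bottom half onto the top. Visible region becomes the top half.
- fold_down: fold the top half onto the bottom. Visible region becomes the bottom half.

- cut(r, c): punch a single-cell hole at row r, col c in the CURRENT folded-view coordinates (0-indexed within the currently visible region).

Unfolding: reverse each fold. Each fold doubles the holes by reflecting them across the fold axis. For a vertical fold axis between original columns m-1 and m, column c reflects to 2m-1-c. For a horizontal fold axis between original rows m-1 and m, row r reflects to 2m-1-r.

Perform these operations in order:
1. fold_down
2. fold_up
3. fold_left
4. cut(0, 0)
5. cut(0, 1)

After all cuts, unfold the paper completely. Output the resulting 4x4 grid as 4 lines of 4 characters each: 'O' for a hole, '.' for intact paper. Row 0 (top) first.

Answer: OOOO
OOOO
OOOO
OOOO

Derivation:
Op 1 fold_down: fold axis h@2; visible region now rows[2,4) x cols[0,4) = 2x4
Op 2 fold_up: fold axis h@3; visible region now rows[2,3) x cols[0,4) = 1x4
Op 3 fold_left: fold axis v@2; visible region now rows[2,3) x cols[0,2) = 1x2
Op 4 cut(0, 0): punch at orig (2,0); cuts so far [(2, 0)]; region rows[2,3) x cols[0,2) = 1x2
Op 5 cut(0, 1): punch at orig (2,1); cuts so far [(2, 0), (2, 1)]; region rows[2,3) x cols[0,2) = 1x2
Unfold 1 (reflect across v@2): 4 holes -> [(2, 0), (2, 1), (2, 2), (2, 3)]
Unfold 2 (reflect across h@3): 8 holes -> [(2, 0), (2, 1), (2, 2), (2, 3), (3, 0), (3, 1), (3, 2), (3, 3)]
Unfold 3 (reflect across h@2): 16 holes -> [(0, 0), (0, 1), (0, 2), (0, 3), (1, 0), (1, 1), (1, 2), (1, 3), (2, 0), (2, 1), (2, 2), (2, 3), (3, 0), (3, 1), (3, 2), (3, 3)]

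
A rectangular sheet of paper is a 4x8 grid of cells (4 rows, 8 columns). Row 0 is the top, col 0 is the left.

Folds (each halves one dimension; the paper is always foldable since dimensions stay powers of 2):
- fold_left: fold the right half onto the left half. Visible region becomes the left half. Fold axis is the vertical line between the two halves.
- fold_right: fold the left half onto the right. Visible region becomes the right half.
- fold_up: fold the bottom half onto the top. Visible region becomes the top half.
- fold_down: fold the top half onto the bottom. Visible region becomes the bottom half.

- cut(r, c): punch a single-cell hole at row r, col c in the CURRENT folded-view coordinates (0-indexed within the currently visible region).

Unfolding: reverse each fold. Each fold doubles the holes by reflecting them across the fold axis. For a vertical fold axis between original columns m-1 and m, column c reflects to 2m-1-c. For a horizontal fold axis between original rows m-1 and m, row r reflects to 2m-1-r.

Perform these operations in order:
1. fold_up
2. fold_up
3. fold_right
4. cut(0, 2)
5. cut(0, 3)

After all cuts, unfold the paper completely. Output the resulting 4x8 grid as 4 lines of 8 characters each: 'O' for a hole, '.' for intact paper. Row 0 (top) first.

Op 1 fold_up: fold axis h@2; visible region now rows[0,2) x cols[0,8) = 2x8
Op 2 fold_up: fold axis h@1; visible region now rows[0,1) x cols[0,8) = 1x8
Op 3 fold_right: fold axis v@4; visible region now rows[0,1) x cols[4,8) = 1x4
Op 4 cut(0, 2): punch at orig (0,6); cuts so far [(0, 6)]; region rows[0,1) x cols[4,8) = 1x4
Op 5 cut(0, 3): punch at orig (0,7); cuts so far [(0, 6), (0, 7)]; region rows[0,1) x cols[4,8) = 1x4
Unfold 1 (reflect across v@4): 4 holes -> [(0, 0), (0, 1), (0, 6), (0, 7)]
Unfold 2 (reflect across h@1): 8 holes -> [(0, 0), (0, 1), (0, 6), (0, 7), (1, 0), (1, 1), (1, 6), (1, 7)]
Unfold 3 (reflect across h@2): 16 holes -> [(0, 0), (0, 1), (0, 6), (0, 7), (1, 0), (1, 1), (1, 6), (1, 7), (2, 0), (2, 1), (2, 6), (2, 7), (3, 0), (3, 1), (3, 6), (3, 7)]

Answer: OO....OO
OO....OO
OO....OO
OO....OO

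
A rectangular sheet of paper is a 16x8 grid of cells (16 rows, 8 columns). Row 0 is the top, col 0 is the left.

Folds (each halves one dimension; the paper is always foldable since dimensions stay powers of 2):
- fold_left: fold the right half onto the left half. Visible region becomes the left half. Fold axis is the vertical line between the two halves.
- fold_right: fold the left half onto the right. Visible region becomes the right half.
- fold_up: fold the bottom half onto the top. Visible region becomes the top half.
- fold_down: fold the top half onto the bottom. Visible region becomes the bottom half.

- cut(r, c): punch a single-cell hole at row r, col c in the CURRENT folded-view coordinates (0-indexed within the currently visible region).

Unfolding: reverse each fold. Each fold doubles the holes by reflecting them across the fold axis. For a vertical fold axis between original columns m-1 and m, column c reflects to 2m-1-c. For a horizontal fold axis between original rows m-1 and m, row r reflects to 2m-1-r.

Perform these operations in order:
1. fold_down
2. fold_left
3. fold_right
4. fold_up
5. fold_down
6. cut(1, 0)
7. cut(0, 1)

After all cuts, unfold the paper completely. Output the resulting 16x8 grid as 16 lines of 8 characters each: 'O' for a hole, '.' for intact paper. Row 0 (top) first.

Answer: .OO..OO.
O..OO..O
O..OO..O
.OO..OO.
.OO..OO.
O..OO..O
O..OO..O
.OO..OO.
.OO..OO.
O..OO..O
O..OO..O
.OO..OO.
.OO..OO.
O..OO..O
O..OO..O
.OO..OO.

Derivation:
Op 1 fold_down: fold axis h@8; visible region now rows[8,16) x cols[0,8) = 8x8
Op 2 fold_left: fold axis v@4; visible region now rows[8,16) x cols[0,4) = 8x4
Op 3 fold_right: fold axis v@2; visible region now rows[8,16) x cols[2,4) = 8x2
Op 4 fold_up: fold axis h@12; visible region now rows[8,12) x cols[2,4) = 4x2
Op 5 fold_down: fold axis h@10; visible region now rows[10,12) x cols[2,4) = 2x2
Op 6 cut(1, 0): punch at orig (11,2); cuts so far [(11, 2)]; region rows[10,12) x cols[2,4) = 2x2
Op 7 cut(0, 1): punch at orig (10,3); cuts so far [(10, 3), (11, 2)]; region rows[10,12) x cols[2,4) = 2x2
Unfold 1 (reflect across h@10): 4 holes -> [(8, 2), (9, 3), (10, 3), (11, 2)]
Unfold 2 (reflect across h@12): 8 holes -> [(8, 2), (9, 3), (10, 3), (11, 2), (12, 2), (13, 3), (14, 3), (15, 2)]
Unfold 3 (reflect across v@2): 16 holes -> [(8, 1), (8, 2), (9, 0), (9, 3), (10, 0), (10, 3), (11, 1), (11, 2), (12, 1), (12, 2), (13, 0), (13, 3), (14, 0), (14, 3), (15, 1), (15, 2)]
Unfold 4 (reflect across v@4): 32 holes -> [(8, 1), (8, 2), (8, 5), (8, 6), (9, 0), (9, 3), (9, 4), (9, 7), (10, 0), (10, 3), (10, 4), (10, 7), (11, 1), (11, 2), (11, 5), (11, 6), (12, 1), (12, 2), (12, 5), (12, 6), (13, 0), (13, 3), (13, 4), (13, 7), (14, 0), (14, 3), (14, 4), (14, 7), (15, 1), (15, 2), (15, 5), (15, 6)]
Unfold 5 (reflect across h@8): 64 holes -> [(0, 1), (0, 2), (0, 5), (0, 6), (1, 0), (1, 3), (1, 4), (1, 7), (2, 0), (2, 3), (2, 4), (2, 7), (3, 1), (3, 2), (3, 5), (3, 6), (4, 1), (4, 2), (4, 5), (4, 6), (5, 0), (5, 3), (5, 4), (5, 7), (6, 0), (6, 3), (6, 4), (6, 7), (7, 1), (7, 2), (7, 5), (7, 6), (8, 1), (8, 2), (8, 5), (8, 6), (9, 0), (9, 3), (9, 4), (9, 7), (10, 0), (10, 3), (10, 4), (10, 7), (11, 1), (11, 2), (11, 5), (11, 6), (12, 1), (12, 2), (12, 5), (12, 6), (13, 0), (13, 3), (13, 4), (13, 7), (14, 0), (14, 3), (14, 4), (14, 7), (15, 1), (15, 2), (15, 5), (15, 6)]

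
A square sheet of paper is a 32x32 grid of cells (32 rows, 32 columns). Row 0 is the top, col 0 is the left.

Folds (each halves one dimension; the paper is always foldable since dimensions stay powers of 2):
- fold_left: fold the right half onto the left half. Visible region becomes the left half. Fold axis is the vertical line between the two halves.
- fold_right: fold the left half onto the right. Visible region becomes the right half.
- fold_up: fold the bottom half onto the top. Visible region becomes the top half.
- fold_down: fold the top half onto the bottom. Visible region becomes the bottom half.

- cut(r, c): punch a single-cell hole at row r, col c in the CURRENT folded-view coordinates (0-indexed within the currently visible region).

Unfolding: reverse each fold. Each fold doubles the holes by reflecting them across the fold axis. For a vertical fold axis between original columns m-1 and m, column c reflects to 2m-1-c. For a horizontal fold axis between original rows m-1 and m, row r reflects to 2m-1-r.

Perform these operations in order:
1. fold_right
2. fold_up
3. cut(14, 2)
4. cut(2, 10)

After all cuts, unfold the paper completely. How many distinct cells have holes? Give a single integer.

Answer: 8

Derivation:
Op 1 fold_right: fold axis v@16; visible region now rows[0,32) x cols[16,32) = 32x16
Op 2 fold_up: fold axis h@16; visible region now rows[0,16) x cols[16,32) = 16x16
Op 3 cut(14, 2): punch at orig (14,18); cuts so far [(14, 18)]; region rows[0,16) x cols[16,32) = 16x16
Op 4 cut(2, 10): punch at orig (2,26); cuts so far [(2, 26), (14, 18)]; region rows[0,16) x cols[16,32) = 16x16
Unfold 1 (reflect across h@16): 4 holes -> [(2, 26), (14, 18), (17, 18), (29, 26)]
Unfold 2 (reflect across v@16): 8 holes -> [(2, 5), (2, 26), (14, 13), (14, 18), (17, 13), (17, 18), (29, 5), (29, 26)]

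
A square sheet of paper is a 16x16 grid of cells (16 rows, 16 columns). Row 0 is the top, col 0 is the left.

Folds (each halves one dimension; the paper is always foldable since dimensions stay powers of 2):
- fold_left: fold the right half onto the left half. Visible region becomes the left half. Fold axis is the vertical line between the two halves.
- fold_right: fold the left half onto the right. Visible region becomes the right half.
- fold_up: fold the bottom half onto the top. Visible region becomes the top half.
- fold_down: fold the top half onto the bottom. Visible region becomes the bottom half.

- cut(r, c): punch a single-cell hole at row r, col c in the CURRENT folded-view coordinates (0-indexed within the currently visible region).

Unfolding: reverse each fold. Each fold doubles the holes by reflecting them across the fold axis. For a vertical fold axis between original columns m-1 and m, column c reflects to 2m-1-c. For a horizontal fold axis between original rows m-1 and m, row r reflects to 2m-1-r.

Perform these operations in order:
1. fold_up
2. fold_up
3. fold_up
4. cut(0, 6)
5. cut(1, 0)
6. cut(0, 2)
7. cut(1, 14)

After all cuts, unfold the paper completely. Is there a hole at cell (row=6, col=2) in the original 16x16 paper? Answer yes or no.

Answer: no

Derivation:
Op 1 fold_up: fold axis h@8; visible region now rows[0,8) x cols[0,16) = 8x16
Op 2 fold_up: fold axis h@4; visible region now rows[0,4) x cols[0,16) = 4x16
Op 3 fold_up: fold axis h@2; visible region now rows[0,2) x cols[0,16) = 2x16
Op 4 cut(0, 6): punch at orig (0,6); cuts so far [(0, 6)]; region rows[0,2) x cols[0,16) = 2x16
Op 5 cut(1, 0): punch at orig (1,0); cuts so far [(0, 6), (1, 0)]; region rows[0,2) x cols[0,16) = 2x16
Op 6 cut(0, 2): punch at orig (0,2); cuts so far [(0, 2), (0, 6), (1, 0)]; region rows[0,2) x cols[0,16) = 2x16
Op 7 cut(1, 14): punch at orig (1,14); cuts so far [(0, 2), (0, 6), (1, 0), (1, 14)]; region rows[0,2) x cols[0,16) = 2x16
Unfold 1 (reflect across h@2): 8 holes -> [(0, 2), (0, 6), (1, 0), (1, 14), (2, 0), (2, 14), (3, 2), (3, 6)]
Unfold 2 (reflect across h@4): 16 holes -> [(0, 2), (0, 6), (1, 0), (1, 14), (2, 0), (2, 14), (3, 2), (3, 6), (4, 2), (4, 6), (5, 0), (5, 14), (6, 0), (6, 14), (7, 2), (7, 6)]
Unfold 3 (reflect across h@8): 32 holes -> [(0, 2), (0, 6), (1, 0), (1, 14), (2, 0), (2, 14), (3, 2), (3, 6), (4, 2), (4, 6), (5, 0), (5, 14), (6, 0), (6, 14), (7, 2), (7, 6), (8, 2), (8, 6), (9, 0), (9, 14), (10, 0), (10, 14), (11, 2), (11, 6), (12, 2), (12, 6), (13, 0), (13, 14), (14, 0), (14, 14), (15, 2), (15, 6)]
Holes: [(0, 2), (0, 6), (1, 0), (1, 14), (2, 0), (2, 14), (3, 2), (3, 6), (4, 2), (4, 6), (5, 0), (5, 14), (6, 0), (6, 14), (7, 2), (7, 6), (8, 2), (8, 6), (9, 0), (9, 14), (10, 0), (10, 14), (11, 2), (11, 6), (12, 2), (12, 6), (13, 0), (13, 14), (14, 0), (14, 14), (15, 2), (15, 6)]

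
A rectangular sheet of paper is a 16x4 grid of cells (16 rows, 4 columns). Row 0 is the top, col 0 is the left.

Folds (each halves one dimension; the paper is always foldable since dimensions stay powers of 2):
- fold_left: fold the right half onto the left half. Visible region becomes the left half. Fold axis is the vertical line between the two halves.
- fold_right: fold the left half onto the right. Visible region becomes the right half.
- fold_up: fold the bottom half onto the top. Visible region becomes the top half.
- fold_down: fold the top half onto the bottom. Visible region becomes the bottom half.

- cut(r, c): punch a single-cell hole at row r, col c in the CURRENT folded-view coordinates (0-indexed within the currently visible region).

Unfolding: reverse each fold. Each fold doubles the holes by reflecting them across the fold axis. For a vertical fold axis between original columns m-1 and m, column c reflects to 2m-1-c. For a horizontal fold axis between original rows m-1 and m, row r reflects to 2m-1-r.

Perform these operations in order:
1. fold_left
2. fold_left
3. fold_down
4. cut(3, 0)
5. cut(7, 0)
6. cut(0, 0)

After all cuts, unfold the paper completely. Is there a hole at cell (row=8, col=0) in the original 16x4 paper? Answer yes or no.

Answer: yes

Derivation:
Op 1 fold_left: fold axis v@2; visible region now rows[0,16) x cols[0,2) = 16x2
Op 2 fold_left: fold axis v@1; visible region now rows[0,16) x cols[0,1) = 16x1
Op 3 fold_down: fold axis h@8; visible region now rows[8,16) x cols[0,1) = 8x1
Op 4 cut(3, 0): punch at orig (11,0); cuts so far [(11, 0)]; region rows[8,16) x cols[0,1) = 8x1
Op 5 cut(7, 0): punch at orig (15,0); cuts so far [(11, 0), (15, 0)]; region rows[8,16) x cols[0,1) = 8x1
Op 6 cut(0, 0): punch at orig (8,0); cuts so far [(8, 0), (11, 0), (15, 0)]; region rows[8,16) x cols[0,1) = 8x1
Unfold 1 (reflect across h@8): 6 holes -> [(0, 0), (4, 0), (7, 0), (8, 0), (11, 0), (15, 0)]
Unfold 2 (reflect across v@1): 12 holes -> [(0, 0), (0, 1), (4, 0), (4, 1), (7, 0), (7, 1), (8, 0), (8, 1), (11, 0), (11, 1), (15, 0), (15, 1)]
Unfold 3 (reflect across v@2): 24 holes -> [(0, 0), (0, 1), (0, 2), (0, 3), (4, 0), (4, 1), (4, 2), (4, 3), (7, 0), (7, 1), (7, 2), (7, 3), (8, 0), (8, 1), (8, 2), (8, 3), (11, 0), (11, 1), (11, 2), (11, 3), (15, 0), (15, 1), (15, 2), (15, 3)]
Holes: [(0, 0), (0, 1), (0, 2), (0, 3), (4, 0), (4, 1), (4, 2), (4, 3), (7, 0), (7, 1), (7, 2), (7, 3), (8, 0), (8, 1), (8, 2), (8, 3), (11, 0), (11, 1), (11, 2), (11, 3), (15, 0), (15, 1), (15, 2), (15, 3)]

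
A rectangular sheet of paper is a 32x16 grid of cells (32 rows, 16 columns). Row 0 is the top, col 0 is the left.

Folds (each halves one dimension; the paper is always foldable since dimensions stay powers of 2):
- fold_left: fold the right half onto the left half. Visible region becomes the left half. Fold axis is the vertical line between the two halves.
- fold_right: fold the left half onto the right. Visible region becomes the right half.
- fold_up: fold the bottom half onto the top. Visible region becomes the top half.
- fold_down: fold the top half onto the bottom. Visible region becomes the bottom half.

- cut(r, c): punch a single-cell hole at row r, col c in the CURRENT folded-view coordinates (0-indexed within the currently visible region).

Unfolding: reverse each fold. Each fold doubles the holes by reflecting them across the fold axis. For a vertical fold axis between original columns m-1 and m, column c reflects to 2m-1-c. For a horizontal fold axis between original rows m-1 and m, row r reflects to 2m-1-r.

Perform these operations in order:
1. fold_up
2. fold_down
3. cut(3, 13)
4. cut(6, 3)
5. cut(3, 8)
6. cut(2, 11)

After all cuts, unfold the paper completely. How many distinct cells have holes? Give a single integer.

Answer: 16

Derivation:
Op 1 fold_up: fold axis h@16; visible region now rows[0,16) x cols[0,16) = 16x16
Op 2 fold_down: fold axis h@8; visible region now rows[8,16) x cols[0,16) = 8x16
Op 3 cut(3, 13): punch at orig (11,13); cuts so far [(11, 13)]; region rows[8,16) x cols[0,16) = 8x16
Op 4 cut(6, 3): punch at orig (14,3); cuts so far [(11, 13), (14, 3)]; region rows[8,16) x cols[0,16) = 8x16
Op 5 cut(3, 8): punch at orig (11,8); cuts so far [(11, 8), (11, 13), (14, 3)]; region rows[8,16) x cols[0,16) = 8x16
Op 6 cut(2, 11): punch at orig (10,11); cuts so far [(10, 11), (11, 8), (11, 13), (14, 3)]; region rows[8,16) x cols[0,16) = 8x16
Unfold 1 (reflect across h@8): 8 holes -> [(1, 3), (4, 8), (4, 13), (5, 11), (10, 11), (11, 8), (11, 13), (14, 3)]
Unfold 2 (reflect across h@16): 16 holes -> [(1, 3), (4, 8), (4, 13), (5, 11), (10, 11), (11, 8), (11, 13), (14, 3), (17, 3), (20, 8), (20, 13), (21, 11), (26, 11), (27, 8), (27, 13), (30, 3)]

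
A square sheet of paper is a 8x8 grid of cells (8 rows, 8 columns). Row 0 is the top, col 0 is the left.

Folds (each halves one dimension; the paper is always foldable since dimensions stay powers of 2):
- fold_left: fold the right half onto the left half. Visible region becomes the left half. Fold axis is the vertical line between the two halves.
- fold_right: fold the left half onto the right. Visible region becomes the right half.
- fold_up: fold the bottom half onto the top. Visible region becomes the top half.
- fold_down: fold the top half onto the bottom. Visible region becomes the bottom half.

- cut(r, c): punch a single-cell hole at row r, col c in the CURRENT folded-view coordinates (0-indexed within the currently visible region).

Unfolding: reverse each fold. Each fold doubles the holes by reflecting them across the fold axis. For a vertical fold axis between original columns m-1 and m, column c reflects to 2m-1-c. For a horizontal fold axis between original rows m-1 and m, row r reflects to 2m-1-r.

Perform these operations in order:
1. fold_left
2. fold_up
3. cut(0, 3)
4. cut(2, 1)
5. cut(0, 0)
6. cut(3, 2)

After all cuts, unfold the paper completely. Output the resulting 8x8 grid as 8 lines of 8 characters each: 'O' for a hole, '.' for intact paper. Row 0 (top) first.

Op 1 fold_left: fold axis v@4; visible region now rows[0,8) x cols[0,4) = 8x4
Op 2 fold_up: fold axis h@4; visible region now rows[0,4) x cols[0,4) = 4x4
Op 3 cut(0, 3): punch at orig (0,3); cuts so far [(0, 3)]; region rows[0,4) x cols[0,4) = 4x4
Op 4 cut(2, 1): punch at orig (2,1); cuts so far [(0, 3), (2, 1)]; region rows[0,4) x cols[0,4) = 4x4
Op 5 cut(0, 0): punch at orig (0,0); cuts so far [(0, 0), (0, 3), (2, 1)]; region rows[0,4) x cols[0,4) = 4x4
Op 6 cut(3, 2): punch at orig (3,2); cuts so far [(0, 0), (0, 3), (2, 1), (3, 2)]; region rows[0,4) x cols[0,4) = 4x4
Unfold 1 (reflect across h@4): 8 holes -> [(0, 0), (0, 3), (2, 1), (3, 2), (4, 2), (5, 1), (7, 0), (7, 3)]
Unfold 2 (reflect across v@4): 16 holes -> [(0, 0), (0, 3), (0, 4), (0, 7), (2, 1), (2, 6), (3, 2), (3, 5), (4, 2), (4, 5), (5, 1), (5, 6), (7, 0), (7, 3), (7, 4), (7, 7)]

Answer: O..OO..O
........
.O....O.
..O..O..
..O..O..
.O....O.
........
O..OO..O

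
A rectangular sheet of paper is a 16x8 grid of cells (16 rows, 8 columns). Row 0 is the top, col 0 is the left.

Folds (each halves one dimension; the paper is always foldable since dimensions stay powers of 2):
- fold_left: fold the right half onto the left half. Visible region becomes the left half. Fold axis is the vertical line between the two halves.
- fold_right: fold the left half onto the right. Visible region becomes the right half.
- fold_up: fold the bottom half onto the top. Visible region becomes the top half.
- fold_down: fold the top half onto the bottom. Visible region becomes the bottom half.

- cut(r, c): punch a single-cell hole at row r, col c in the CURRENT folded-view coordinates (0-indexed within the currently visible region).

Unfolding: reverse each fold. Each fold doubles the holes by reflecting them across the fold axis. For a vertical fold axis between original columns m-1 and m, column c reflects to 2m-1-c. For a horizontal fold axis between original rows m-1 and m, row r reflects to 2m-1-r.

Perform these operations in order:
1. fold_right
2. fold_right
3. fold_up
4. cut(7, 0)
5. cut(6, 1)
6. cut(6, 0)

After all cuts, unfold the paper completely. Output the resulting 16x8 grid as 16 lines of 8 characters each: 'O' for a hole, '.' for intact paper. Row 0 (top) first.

Answer: ........
........
........
........
........
........
OOOOOOOO
.OO..OO.
.OO..OO.
OOOOOOOO
........
........
........
........
........
........

Derivation:
Op 1 fold_right: fold axis v@4; visible region now rows[0,16) x cols[4,8) = 16x4
Op 2 fold_right: fold axis v@6; visible region now rows[0,16) x cols[6,8) = 16x2
Op 3 fold_up: fold axis h@8; visible region now rows[0,8) x cols[6,8) = 8x2
Op 4 cut(7, 0): punch at orig (7,6); cuts so far [(7, 6)]; region rows[0,8) x cols[6,8) = 8x2
Op 5 cut(6, 1): punch at orig (6,7); cuts so far [(6, 7), (7, 6)]; region rows[0,8) x cols[6,8) = 8x2
Op 6 cut(6, 0): punch at orig (6,6); cuts so far [(6, 6), (6, 7), (7, 6)]; region rows[0,8) x cols[6,8) = 8x2
Unfold 1 (reflect across h@8): 6 holes -> [(6, 6), (6, 7), (7, 6), (8, 6), (9, 6), (9, 7)]
Unfold 2 (reflect across v@6): 12 holes -> [(6, 4), (6, 5), (6, 6), (6, 7), (7, 5), (7, 6), (8, 5), (8, 6), (9, 4), (9, 5), (9, 6), (9, 7)]
Unfold 3 (reflect across v@4): 24 holes -> [(6, 0), (6, 1), (6, 2), (6, 3), (6, 4), (6, 5), (6, 6), (6, 7), (7, 1), (7, 2), (7, 5), (7, 6), (8, 1), (8, 2), (8, 5), (8, 6), (9, 0), (9, 1), (9, 2), (9, 3), (9, 4), (9, 5), (9, 6), (9, 7)]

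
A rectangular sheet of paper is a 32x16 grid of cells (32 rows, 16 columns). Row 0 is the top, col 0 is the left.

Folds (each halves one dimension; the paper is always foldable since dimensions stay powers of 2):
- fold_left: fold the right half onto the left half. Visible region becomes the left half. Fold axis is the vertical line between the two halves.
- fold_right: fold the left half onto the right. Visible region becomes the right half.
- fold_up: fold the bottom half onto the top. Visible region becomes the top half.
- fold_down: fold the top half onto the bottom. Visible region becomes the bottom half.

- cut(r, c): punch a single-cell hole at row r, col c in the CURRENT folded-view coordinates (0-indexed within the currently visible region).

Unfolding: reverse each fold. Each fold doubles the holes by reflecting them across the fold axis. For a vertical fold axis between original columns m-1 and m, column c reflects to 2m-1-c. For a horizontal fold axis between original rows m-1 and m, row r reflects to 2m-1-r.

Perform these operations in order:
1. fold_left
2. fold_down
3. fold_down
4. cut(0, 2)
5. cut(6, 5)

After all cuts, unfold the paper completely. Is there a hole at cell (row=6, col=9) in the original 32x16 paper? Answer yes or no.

Answer: no

Derivation:
Op 1 fold_left: fold axis v@8; visible region now rows[0,32) x cols[0,8) = 32x8
Op 2 fold_down: fold axis h@16; visible region now rows[16,32) x cols[0,8) = 16x8
Op 3 fold_down: fold axis h@24; visible region now rows[24,32) x cols[0,8) = 8x8
Op 4 cut(0, 2): punch at orig (24,2); cuts so far [(24, 2)]; region rows[24,32) x cols[0,8) = 8x8
Op 5 cut(6, 5): punch at orig (30,5); cuts so far [(24, 2), (30, 5)]; region rows[24,32) x cols[0,8) = 8x8
Unfold 1 (reflect across h@24): 4 holes -> [(17, 5), (23, 2), (24, 2), (30, 5)]
Unfold 2 (reflect across h@16): 8 holes -> [(1, 5), (7, 2), (8, 2), (14, 5), (17, 5), (23, 2), (24, 2), (30, 5)]
Unfold 3 (reflect across v@8): 16 holes -> [(1, 5), (1, 10), (7, 2), (7, 13), (8, 2), (8, 13), (14, 5), (14, 10), (17, 5), (17, 10), (23, 2), (23, 13), (24, 2), (24, 13), (30, 5), (30, 10)]
Holes: [(1, 5), (1, 10), (7, 2), (7, 13), (8, 2), (8, 13), (14, 5), (14, 10), (17, 5), (17, 10), (23, 2), (23, 13), (24, 2), (24, 13), (30, 5), (30, 10)]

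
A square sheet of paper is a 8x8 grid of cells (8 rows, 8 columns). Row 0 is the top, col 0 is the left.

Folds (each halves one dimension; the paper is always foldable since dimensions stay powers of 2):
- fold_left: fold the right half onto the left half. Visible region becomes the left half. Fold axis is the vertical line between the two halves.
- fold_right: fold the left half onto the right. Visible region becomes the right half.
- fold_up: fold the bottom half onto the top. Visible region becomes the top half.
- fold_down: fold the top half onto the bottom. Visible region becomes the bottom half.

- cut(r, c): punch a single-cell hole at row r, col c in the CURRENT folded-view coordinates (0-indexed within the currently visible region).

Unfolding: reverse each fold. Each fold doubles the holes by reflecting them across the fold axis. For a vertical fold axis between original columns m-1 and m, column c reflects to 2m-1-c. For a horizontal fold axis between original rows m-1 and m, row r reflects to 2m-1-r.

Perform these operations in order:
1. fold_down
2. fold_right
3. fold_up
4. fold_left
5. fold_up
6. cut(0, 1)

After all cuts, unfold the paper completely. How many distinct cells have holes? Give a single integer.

Op 1 fold_down: fold axis h@4; visible region now rows[4,8) x cols[0,8) = 4x8
Op 2 fold_right: fold axis v@4; visible region now rows[4,8) x cols[4,8) = 4x4
Op 3 fold_up: fold axis h@6; visible region now rows[4,6) x cols[4,8) = 2x4
Op 4 fold_left: fold axis v@6; visible region now rows[4,6) x cols[4,6) = 2x2
Op 5 fold_up: fold axis h@5; visible region now rows[4,5) x cols[4,6) = 1x2
Op 6 cut(0, 1): punch at orig (4,5); cuts so far [(4, 5)]; region rows[4,5) x cols[4,6) = 1x2
Unfold 1 (reflect across h@5): 2 holes -> [(4, 5), (5, 5)]
Unfold 2 (reflect across v@6): 4 holes -> [(4, 5), (4, 6), (5, 5), (5, 6)]
Unfold 3 (reflect across h@6): 8 holes -> [(4, 5), (4, 6), (5, 5), (5, 6), (6, 5), (6, 6), (7, 5), (7, 6)]
Unfold 4 (reflect across v@4): 16 holes -> [(4, 1), (4, 2), (4, 5), (4, 6), (5, 1), (5, 2), (5, 5), (5, 6), (6, 1), (6, 2), (6, 5), (6, 6), (7, 1), (7, 2), (7, 5), (7, 6)]
Unfold 5 (reflect across h@4): 32 holes -> [(0, 1), (0, 2), (0, 5), (0, 6), (1, 1), (1, 2), (1, 5), (1, 6), (2, 1), (2, 2), (2, 5), (2, 6), (3, 1), (3, 2), (3, 5), (3, 6), (4, 1), (4, 2), (4, 5), (4, 6), (5, 1), (5, 2), (5, 5), (5, 6), (6, 1), (6, 2), (6, 5), (6, 6), (7, 1), (7, 2), (7, 5), (7, 6)]

Answer: 32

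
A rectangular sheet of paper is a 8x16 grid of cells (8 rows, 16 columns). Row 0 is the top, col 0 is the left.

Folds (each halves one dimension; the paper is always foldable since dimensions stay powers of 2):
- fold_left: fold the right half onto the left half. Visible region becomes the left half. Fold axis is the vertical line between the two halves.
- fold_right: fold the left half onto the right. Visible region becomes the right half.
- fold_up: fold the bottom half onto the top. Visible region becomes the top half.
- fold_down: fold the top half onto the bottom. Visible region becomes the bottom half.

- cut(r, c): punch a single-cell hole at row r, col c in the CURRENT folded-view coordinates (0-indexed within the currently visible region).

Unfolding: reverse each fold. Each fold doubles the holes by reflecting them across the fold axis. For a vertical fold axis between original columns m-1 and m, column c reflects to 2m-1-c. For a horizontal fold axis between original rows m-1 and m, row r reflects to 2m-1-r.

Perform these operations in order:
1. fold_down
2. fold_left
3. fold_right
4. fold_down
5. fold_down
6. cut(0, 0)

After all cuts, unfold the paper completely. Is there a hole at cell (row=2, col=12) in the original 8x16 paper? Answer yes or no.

Answer: yes

Derivation:
Op 1 fold_down: fold axis h@4; visible region now rows[4,8) x cols[0,16) = 4x16
Op 2 fold_left: fold axis v@8; visible region now rows[4,8) x cols[0,8) = 4x8
Op 3 fold_right: fold axis v@4; visible region now rows[4,8) x cols[4,8) = 4x4
Op 4 fold_down: fold axis h@6; visible region now rows[6,8) x cols[4,8) = 2x4
Op 5 fold_down: fold axis h@7; visible region now rows[7,8) x cols[4,8) = 1x4
Op 6 cut(0, 0): punch at orig (7,4); cuts so far [(7, 4)]; region rows[7,8) x cols[4,8) = 1x4
Unfold 1 (reflect across h@7): 2 holes -> [(6, 4), (7, 4)]
Unfold 2 (reflect across h@6): 4 holes -> [(4, 4), (5, 4), (6, 4), (7, 4)]
Unfold 3 (reflect across v@4): 8 holes -> [(4, 3), (4, 4), (5, 3), (5, 4), (6, 3), (6, 4), (7, 3), (7, 4)]
Unfold 4 (reflect across v@8): 16 holes -> [(4, 3), (4, 4), (4, 11), (4, 12), (5, 3), (5, 4), (5, 11), (5, 12), (6, 3), (6, 4), (6, 11), (6, 12), (7, 3), (7, 4), (7, 11), (7, 12)]
Unfold 5 (reflect across h@4): 32 holes -> [(0, 3), (0, 4), (0, 11), (0, 12), (1, 3), (1, 4), (1, 11), (1, 12), (2, 3), (2, 4), (2, 11), (2, 12), (3, 3), (3, 4), (3, 11), (3, 12), (4, 3), (4, 4), (4, 11), (4, 12), (5, 3), (5, 4), (5, 11), (5, 12), (6, 3), (6, 4), (6, 11), (6, 12), (7, 3), (7, 4), (7, 11), (7, 12)]
Holes: [(0, 3), (0, 4), (0, 11), (0, 12), (1, 3), (1, 4), (1, 11), (1, 12), (2, 3), (2, 4), (2, 11), (2, 12), (3, 3), (3, 4), (3, 11), (3, 12), (4, 3), (4, 4), (4, 11), (4, 12), (5, 3), (5, 4), (5, 11), (5, 12), (6, 3), (6, 4), (6, 11), (6, 12), (7, 3), (7, 4), (7, 11), (7, 12)]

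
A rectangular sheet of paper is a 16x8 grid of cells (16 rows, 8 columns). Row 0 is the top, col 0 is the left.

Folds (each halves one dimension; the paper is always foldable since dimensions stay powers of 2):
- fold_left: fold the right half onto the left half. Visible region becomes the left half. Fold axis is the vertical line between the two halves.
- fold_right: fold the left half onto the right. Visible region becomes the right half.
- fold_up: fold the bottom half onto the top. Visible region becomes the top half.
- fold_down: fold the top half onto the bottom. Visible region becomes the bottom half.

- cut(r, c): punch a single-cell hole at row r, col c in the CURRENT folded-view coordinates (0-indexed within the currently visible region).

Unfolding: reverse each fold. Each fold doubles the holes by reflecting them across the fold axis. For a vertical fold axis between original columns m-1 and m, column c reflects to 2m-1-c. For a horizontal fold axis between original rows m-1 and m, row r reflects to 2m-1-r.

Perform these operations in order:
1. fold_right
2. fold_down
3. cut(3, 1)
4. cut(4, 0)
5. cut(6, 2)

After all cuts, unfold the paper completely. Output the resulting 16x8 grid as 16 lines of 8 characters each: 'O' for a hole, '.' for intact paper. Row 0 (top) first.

Op 1 fold_right: fold axis v@4; visible region now rows[0,16) x cols[4,8) = 16x4
Op 2 fold_down: fold axis h@8; visible region now rows[8,16) x cols[4,8) = 8x4
Op 3 cut(3, 1): punch at orig (11,5); cuts so far [(11, 5)]; region rows[8,16) x cols[4,8) = 8x4
Op 4 cut(4, 0): punch at orig (12,4); cuts so far [(11, 5), (12, 4)]; region rows[8,16) x cols[4,8) = 8x4
Op 5 cut(6, 2): punch at orig (14,6); cuts so far [(11, 5), (12, 4), (14, 6)]; region rows[8,16) x cols[4,8) = 8x4
Unfold 1 (reflect across h@8): 6 holes -> [(1, 6), (3, 4), (4, 5), (11, 5), (12, 4), (14, 6)]
Unfold 2 (reflect across v@4): 12 holes -> [(1, 1), (1, 6), (3, 3), (3, 4), (4, 2), (4, 5), (11, 2), (11, 5), (12, 3), (12, 4), (14, 1), (14, 6)]

Answer: ........
.O....O.
........
...OO...
..O..O..
........
........
........
........
........
........
..O..O..
...OO...
........
.O....O.
........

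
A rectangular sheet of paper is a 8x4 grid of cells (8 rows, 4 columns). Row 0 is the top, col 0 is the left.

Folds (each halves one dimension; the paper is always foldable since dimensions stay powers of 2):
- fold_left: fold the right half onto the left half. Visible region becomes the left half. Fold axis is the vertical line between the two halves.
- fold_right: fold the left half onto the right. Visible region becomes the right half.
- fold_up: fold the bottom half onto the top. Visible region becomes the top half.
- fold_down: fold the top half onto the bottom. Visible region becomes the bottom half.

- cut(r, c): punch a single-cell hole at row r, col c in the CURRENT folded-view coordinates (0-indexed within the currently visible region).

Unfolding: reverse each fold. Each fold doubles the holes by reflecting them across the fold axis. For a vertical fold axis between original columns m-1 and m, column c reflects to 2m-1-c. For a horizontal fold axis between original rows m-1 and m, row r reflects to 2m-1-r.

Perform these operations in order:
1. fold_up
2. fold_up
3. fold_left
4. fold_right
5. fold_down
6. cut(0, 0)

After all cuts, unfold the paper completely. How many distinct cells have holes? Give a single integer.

Op 1 fold_up: fold axis h@4; visible region now rows[0,4) x cols[0,4) = 4x4
Op 2 fold_up: fold axis h@2; visible region now rows[0,2) x cols[0,4) = 2x4
Op 3 fold_left: fold axis v@2; visible region now rows[0,2) x cols[0,2) = 2x2
Op 4 fold_right: fold axis v@1; visible region now rows[0,2) x cols[1,2) = 2x1
Op 5 fold_down: fold axis h@1; visible region now rows[1,2) x cols[1,2) = 1x1
Op 6 cut(0, 0): punch at orig (1,1); cuts so far [(1, 1)]; region rows[1,2) x cols[1,2) = 1x1
Unfold 1 (reflect across h@1): 2 holes -> [(0, 1), (1, 1)]
Unfold 2 (reflect across v@1): 4 holes -> [(0, 0), (0, 1), (1, 0), (1, 1)]
Unfold 3 (reflect across v@2): 8 holes -> [(0, 0), (0, 1), (0, 2), (0, 3), (1, 0), (1, 1), (1, 2), (1, 3)]
Unfold 4 (reflect across h@2): 16 holes -> [(0, 0), (0, 1), (0, 2), (0, 3), (1, 0), (1, 1), (1, 2), (1, 3), (2, 0), (2, 1), (2, 2), (2, 3), (3, 0), (3, 1), (3, 2), (3, 3)]
Unfold 5 (reflect across h@4): 32 holes -> [(0, 0), (0, 1), (0, 2), (0, 3), (1, 0), (1, 1), (1, 2), (1, 3), (2, 0), (2, 1), (2, 2), (2, 3), (3, 0), (3, 1), (3, 2), (3, 3), (4, 0), (4, 1), (4, 2), (4, 3), (5, 0), (5, 1), (5, 2), (5, 3), (6, 0), (6, 1), (6, 2), (6, 3), (7, 0), (7, 1), (7, 2), (7, 3)]

Answer: 32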